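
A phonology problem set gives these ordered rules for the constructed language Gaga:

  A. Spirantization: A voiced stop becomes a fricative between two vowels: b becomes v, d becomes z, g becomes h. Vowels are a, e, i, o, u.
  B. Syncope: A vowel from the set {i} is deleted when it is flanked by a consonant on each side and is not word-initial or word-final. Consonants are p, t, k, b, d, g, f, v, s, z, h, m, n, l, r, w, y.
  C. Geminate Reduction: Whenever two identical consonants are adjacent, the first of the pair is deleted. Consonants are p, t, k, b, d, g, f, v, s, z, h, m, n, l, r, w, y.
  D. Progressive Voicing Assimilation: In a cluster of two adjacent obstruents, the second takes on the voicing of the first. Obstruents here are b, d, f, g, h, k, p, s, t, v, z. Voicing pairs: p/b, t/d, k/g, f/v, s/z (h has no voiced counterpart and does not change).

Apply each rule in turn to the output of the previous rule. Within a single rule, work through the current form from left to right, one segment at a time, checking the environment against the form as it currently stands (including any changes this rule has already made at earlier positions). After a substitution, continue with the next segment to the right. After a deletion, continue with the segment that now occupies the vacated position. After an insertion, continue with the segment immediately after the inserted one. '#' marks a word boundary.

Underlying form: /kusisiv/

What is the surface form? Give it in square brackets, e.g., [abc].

A Spirantization: no change — [kusisiv]
B Syncope: [kusisiv] → [kussv]
C Geminate Reduction: [kussv] → [kusv]
D Progressive Voicing Assimilation: [kusv] → [kusf]

[kusf]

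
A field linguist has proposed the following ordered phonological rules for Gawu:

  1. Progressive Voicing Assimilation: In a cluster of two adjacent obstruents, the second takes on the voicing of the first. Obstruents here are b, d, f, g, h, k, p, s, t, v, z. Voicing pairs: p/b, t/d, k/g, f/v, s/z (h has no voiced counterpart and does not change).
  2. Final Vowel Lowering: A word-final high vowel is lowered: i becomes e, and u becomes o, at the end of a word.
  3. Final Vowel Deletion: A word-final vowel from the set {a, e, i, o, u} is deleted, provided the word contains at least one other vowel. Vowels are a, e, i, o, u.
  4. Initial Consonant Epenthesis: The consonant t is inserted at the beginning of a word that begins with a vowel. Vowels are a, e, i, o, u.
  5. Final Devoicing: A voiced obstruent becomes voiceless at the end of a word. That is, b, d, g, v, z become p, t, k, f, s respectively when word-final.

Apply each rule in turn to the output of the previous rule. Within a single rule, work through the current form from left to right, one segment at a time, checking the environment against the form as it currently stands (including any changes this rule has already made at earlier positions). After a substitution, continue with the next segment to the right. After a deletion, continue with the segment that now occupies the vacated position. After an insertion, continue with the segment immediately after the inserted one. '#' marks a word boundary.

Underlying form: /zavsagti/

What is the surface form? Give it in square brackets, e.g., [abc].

[zavzagt]

1 Progressive Voicing Assimilation: [zavsagti] → [zavzagdi]
2 Final Vowel Lowering: [zavzagdi] → [zavzagde]
3 Final Vowel Deletion: [zavzagde] → [zavzagd]
4 Initial Consonant Epenthesis: no change — [zavzagd]
5 Final Devoicing: [zavzagd] → [zavzagt]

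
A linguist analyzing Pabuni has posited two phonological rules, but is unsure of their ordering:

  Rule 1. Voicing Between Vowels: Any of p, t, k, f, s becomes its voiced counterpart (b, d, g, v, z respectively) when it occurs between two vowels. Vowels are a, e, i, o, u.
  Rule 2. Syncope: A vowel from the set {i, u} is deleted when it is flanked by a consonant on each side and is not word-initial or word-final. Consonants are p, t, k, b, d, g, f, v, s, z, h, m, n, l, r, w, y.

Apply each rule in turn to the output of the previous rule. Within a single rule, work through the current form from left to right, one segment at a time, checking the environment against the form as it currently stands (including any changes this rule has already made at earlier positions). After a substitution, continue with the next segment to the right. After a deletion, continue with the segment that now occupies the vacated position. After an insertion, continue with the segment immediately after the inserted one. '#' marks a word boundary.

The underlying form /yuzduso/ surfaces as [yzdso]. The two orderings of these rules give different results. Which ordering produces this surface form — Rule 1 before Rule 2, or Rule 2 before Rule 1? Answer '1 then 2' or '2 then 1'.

2 then 1

Order 1 then 2:
  1 Voicing Between Vowels: [yuzduso] → [yuzduzo]
  2 Syncope: [yuzduzo] → [yzdzo]
  result: [yzdzo]
Order 2 then 1:
  2 Syncope: [yuzduso] → [yzdso]
  1 Voicing Between Vowels: no change — [yzdso]
  result: [yzdso]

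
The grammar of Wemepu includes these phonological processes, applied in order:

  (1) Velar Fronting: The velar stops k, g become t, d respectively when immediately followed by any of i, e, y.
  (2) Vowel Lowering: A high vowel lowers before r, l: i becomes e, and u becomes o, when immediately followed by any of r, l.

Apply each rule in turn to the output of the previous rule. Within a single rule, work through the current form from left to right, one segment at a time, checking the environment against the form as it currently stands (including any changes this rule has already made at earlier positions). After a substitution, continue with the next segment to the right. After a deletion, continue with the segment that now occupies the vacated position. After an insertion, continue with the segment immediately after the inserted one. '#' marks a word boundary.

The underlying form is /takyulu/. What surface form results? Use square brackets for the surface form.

[tatyolu]

(1) Velar Fronting: [takyulu] → [tatyulu]
(2) Vowel Lowering: [tatyulu] → [tatyolu]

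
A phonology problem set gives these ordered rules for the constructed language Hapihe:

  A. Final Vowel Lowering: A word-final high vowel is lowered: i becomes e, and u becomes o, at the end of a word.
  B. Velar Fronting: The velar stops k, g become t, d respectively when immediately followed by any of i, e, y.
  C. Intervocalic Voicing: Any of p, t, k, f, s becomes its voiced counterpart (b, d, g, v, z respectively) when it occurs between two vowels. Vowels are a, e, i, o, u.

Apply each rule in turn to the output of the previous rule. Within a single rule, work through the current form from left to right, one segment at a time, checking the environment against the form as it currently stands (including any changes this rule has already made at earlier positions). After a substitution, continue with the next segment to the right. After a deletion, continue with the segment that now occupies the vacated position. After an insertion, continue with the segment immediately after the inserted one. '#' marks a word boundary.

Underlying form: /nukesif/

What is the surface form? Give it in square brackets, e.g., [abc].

[nudezif]

A Final Vowel Lowering: no change — [nukesif]
B Velar Fronting: [nukesif] → [nutesif]
C Intervocalic Voicing: [nutesif] → [nudezif]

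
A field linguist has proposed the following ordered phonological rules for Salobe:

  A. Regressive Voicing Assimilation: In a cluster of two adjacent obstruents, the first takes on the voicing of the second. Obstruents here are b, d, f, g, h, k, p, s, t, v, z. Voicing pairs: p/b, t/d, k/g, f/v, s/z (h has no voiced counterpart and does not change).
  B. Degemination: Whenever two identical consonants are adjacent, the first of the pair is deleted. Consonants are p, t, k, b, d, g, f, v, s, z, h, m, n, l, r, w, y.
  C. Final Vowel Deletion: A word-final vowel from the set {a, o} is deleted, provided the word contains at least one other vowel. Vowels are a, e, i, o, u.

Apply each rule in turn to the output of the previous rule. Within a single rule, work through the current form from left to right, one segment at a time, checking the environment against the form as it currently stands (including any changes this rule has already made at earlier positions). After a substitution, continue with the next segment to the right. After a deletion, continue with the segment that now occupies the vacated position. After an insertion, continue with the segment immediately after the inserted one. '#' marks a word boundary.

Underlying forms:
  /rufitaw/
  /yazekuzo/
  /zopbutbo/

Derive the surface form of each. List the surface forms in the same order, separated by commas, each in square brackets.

/rufitaw/:
  A Regressive Voicing Assimilation: no change — [rufitaw]
  B Degemination: no change — [rufitaw]
  C Final Vowel Deletion: no change — [rufitaw]
/yazekuzo/:
  A Regressive Voicing Assimilation: no change — [yazekuzo]
  B Degemination: no change — [yazekuzo]
  C Final Vowel Deletion: [yazekuzo] → [yazekuz]
/zopbutbo/:
  A Regressive Voicing Assimilation: [zopbutbo] → [zobbudbo]
  B Degemination: [zobbudbo] → [zobudbo]
  C Final Vowel Deletion: [zobudbo] → [zobudb]

[rufitaw], [yazekuz], [zobudb]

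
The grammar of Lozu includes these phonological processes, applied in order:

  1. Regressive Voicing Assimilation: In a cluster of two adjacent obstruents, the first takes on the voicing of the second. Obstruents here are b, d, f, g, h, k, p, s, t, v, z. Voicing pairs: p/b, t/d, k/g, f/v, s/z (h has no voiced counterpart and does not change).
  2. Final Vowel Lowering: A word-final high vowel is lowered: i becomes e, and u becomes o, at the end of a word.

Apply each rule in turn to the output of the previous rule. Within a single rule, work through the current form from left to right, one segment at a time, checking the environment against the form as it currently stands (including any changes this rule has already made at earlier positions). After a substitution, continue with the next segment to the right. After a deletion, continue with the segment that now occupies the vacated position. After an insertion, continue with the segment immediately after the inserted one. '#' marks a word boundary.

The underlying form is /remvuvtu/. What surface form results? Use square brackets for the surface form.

1 Regressive Voicing Assimilation: [remvuvtu] → [remvuftu]
2 Final Vowel Lowering: [remvuftu] → [remvufto]

[remvufto]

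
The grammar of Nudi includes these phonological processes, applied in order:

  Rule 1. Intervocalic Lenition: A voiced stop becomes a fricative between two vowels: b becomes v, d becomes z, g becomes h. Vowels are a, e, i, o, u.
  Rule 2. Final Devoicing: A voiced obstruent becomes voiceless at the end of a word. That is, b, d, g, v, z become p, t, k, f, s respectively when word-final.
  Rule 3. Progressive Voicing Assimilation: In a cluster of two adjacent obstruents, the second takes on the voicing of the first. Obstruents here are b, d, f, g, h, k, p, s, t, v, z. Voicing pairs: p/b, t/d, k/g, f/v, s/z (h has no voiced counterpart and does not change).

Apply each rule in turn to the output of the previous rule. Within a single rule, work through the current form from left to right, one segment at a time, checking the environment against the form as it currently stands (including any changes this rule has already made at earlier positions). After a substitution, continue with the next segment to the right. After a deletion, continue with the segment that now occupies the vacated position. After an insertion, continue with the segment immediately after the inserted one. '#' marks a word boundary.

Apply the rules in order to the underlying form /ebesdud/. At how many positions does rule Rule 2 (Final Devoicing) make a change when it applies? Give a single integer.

1

Rule 1 Intervocalic Lenition: [ebesdud] → [evesdud]
Rule 2 Final Devoicing: [evesdud] → [evesdut]
Rule 3 Progressive Voicing Assimilation: [evesdut] → [evestut]
Rule Rule 2 changed 1 position(s).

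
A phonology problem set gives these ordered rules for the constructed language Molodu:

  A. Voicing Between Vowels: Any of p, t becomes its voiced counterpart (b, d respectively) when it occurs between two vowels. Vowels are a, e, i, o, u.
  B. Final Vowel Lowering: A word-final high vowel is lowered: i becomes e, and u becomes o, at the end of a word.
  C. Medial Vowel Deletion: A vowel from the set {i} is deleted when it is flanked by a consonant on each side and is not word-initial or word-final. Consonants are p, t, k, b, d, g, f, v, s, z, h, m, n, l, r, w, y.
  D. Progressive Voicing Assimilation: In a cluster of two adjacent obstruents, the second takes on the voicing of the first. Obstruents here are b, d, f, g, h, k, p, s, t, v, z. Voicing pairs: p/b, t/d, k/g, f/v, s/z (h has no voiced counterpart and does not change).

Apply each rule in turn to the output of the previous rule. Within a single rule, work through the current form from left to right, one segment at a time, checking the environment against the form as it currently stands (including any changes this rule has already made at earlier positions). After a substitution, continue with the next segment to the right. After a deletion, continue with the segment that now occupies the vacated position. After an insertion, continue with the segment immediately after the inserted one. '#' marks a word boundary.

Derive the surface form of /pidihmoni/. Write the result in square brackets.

A Voicing Between Vowels: no change — [pidihmoni]
B Final Vowel Lowering: [pidihmoni] → [pidihmone]
C Medial Vowel Deletion: [pidihmone] → [pdhmone]
D Progressive Voicing Assimilation: [pdhmone] → [pthmone]

[pthmone]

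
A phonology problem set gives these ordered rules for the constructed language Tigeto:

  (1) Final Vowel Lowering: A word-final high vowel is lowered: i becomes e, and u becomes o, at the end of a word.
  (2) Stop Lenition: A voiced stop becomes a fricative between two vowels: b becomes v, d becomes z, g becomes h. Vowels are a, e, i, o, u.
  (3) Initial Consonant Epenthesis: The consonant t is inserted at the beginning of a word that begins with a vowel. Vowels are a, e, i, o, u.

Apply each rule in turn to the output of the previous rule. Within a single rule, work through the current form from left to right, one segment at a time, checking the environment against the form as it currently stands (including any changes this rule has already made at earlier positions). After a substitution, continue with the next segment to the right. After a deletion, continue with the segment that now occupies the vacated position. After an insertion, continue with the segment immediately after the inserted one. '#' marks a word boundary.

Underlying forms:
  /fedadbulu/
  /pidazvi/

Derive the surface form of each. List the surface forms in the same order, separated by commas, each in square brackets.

[fezadbulo], [pizazve]

/fedadbulu/:
  (1) Final Vowel Lowering: [fedadbulu] → [fedadbulo]
  (2) Stop Lenition: [fedadbulo] → [fezadbulo]
  (3) Initial Consonant Epenthesis: no change — [fezadbulo]
/pidazvi/:
  (1) Final Vowel Lowering: [pidazvi] → [pidazve]
  (2) Stop Lenition: [pidazve] → [pizazve]
  (3) Initial Consonant Epenthesis: no change — [pizazve]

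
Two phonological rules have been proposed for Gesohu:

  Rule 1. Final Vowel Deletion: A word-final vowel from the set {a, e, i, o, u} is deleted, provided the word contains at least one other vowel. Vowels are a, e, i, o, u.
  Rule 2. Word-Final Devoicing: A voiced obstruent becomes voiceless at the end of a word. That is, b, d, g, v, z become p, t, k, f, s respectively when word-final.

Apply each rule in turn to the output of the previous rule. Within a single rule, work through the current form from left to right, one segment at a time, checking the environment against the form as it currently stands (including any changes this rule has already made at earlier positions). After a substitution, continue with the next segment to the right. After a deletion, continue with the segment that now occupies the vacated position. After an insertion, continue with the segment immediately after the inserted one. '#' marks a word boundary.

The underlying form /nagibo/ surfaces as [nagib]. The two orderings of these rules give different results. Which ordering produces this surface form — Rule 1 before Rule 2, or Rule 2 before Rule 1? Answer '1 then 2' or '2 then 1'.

2 then 1

Order 1 then 2:
  1 Final Vowel Deletion: [nagibo] → [nagib]
  2 Word-Final Devoicing: [nagib] → [nagip]
  result: [nagip]
Order 2 then 1:
  2 Word-Final Devoicing: no change — [nagibo]
  1 Final Vowel Deletion: [nagibo] → [nagib]
  result: [nagib]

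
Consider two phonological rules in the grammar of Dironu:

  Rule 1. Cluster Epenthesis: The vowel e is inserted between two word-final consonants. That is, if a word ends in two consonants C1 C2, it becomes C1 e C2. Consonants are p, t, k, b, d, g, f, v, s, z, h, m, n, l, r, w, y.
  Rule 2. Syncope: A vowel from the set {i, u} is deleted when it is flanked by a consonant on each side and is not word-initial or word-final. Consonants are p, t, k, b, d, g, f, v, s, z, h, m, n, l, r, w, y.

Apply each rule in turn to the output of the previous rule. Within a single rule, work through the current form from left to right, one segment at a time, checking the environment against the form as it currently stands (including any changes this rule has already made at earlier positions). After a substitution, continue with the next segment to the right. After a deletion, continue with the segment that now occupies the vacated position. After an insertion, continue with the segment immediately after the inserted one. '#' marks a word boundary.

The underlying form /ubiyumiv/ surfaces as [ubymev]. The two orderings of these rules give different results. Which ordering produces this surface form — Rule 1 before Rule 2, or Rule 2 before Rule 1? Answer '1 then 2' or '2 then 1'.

Order 1 then 2:
  1 Cluster Epenthesis: no change — [ubiyumiv]
  2 Syncope: [ubiyumiv] → [ubymv]
  result: [ubymv]
Order 2 then 1:
  2 Syncope: [ubiyumiv] → [ubymv]
  1 Cluster Epenthesis: [ubymv] → [ubymev]
  result: [ubymev]

2 then 1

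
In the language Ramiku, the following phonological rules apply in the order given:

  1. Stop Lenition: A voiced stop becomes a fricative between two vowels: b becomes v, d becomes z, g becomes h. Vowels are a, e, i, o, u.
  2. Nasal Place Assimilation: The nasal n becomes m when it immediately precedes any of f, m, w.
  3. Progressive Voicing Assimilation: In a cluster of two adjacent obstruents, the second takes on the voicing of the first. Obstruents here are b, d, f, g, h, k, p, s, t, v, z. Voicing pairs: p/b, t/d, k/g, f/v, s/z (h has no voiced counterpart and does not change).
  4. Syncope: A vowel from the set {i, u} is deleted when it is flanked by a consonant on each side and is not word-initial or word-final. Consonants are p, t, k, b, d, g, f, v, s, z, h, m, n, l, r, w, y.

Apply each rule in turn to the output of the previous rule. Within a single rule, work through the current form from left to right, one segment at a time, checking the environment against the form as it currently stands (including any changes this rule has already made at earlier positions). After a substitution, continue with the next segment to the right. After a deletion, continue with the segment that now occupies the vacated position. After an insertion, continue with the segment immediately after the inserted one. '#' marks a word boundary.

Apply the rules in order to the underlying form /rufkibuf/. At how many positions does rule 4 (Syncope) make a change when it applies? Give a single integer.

3

1 Stop Lenition: [rufkibuf] → [rufkivuf]
2 Nasal Place Assimilation: no change — [rufkivuf]
3 Progressive Voicing Assimilation: no change — [rufkivuf]
4 Syncope: [rufkivuf] → [rfkvf]
Rule 4 changed 3 position(s).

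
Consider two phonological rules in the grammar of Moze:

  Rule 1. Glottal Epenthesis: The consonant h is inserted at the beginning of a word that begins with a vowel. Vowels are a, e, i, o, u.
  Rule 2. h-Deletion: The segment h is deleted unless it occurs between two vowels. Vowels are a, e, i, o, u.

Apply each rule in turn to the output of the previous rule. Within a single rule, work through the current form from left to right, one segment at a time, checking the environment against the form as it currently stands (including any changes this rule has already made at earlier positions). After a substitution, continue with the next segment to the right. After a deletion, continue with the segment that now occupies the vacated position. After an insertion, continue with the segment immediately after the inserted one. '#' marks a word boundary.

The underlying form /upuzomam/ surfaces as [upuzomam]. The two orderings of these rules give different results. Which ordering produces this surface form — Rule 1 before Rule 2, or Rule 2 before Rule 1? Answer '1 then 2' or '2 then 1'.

1 then 2

Order 1 then 2:
  1 Glottal Epenthesis: [upuzomam] → [hupuzomam]
  2 h-Deletion: [hupuzomam] → [upuzomam]
  result: [upuzomam]
Order 2 then 1:
  2 h-Deletion: no change — [upuzomam]
  1 Glottal Epenthesis: [upuzomam] → [hupuzomam]
  result: [hupuzomam]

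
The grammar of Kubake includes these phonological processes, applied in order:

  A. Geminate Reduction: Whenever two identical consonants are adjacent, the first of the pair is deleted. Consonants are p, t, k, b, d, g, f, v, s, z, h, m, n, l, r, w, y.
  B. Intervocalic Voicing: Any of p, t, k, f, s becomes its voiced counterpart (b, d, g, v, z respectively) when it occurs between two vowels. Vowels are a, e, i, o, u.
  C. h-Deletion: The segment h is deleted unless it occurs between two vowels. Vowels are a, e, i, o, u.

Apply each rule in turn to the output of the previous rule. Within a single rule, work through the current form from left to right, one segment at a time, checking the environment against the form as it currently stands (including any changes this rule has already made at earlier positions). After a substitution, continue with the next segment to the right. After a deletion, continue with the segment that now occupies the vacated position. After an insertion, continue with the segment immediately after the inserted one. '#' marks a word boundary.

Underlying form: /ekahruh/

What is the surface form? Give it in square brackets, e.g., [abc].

[egaru]

A Geminate Reduction: no change — [ekahruh]
B Intervocalic Voicing: [ekahruh] → [egahruh]
C h-Deletion: [egahruh] → [egaru]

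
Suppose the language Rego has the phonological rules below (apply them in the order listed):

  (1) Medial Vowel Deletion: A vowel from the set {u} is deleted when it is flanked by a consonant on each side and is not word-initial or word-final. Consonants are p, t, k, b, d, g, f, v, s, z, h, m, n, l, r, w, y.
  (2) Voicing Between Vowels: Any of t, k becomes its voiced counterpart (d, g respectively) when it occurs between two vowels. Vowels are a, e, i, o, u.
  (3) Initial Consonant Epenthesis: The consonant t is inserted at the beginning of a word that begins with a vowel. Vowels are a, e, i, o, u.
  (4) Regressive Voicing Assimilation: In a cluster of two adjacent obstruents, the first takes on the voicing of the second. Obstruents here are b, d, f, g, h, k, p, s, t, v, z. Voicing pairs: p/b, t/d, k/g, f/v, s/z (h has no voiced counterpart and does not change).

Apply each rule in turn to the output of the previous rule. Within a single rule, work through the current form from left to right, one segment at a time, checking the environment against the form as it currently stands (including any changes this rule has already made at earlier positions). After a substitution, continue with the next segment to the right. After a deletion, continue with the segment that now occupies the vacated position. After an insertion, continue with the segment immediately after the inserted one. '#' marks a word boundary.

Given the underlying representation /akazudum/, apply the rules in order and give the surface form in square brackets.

[tagazdm]

(1) Medial Vowel Deletion: [akazudum] → [akazdm]
(2) Voicing Between Vowels: [akazdm] → [agazdm]
(3) Initial Consonant Epenthesis: [agazdm] → [tagazdm]
(4) Regressive Voicing Assimilation: no change — [tagazdm]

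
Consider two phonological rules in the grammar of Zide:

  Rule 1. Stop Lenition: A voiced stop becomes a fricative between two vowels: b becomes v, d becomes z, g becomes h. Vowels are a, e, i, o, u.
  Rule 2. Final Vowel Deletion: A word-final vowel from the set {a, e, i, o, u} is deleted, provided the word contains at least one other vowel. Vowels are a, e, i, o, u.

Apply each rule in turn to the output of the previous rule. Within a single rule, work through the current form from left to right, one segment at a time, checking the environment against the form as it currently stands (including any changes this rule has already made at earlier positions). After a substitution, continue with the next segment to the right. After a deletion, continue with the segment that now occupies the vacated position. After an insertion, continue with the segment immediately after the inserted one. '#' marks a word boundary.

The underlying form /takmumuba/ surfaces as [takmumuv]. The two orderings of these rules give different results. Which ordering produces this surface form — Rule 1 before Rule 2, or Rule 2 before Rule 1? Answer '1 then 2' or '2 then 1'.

Order 1 then 2:
  1 Stop Lenition: [takmumuba] → [takmumuva]
  2 Final Vowel Deletion: [takmumuva] → [takmumuv]
  result: [takmumuv]
Order 2 then 1:
  2 Final Vowel Deletion: [takmumuba] → [takmumub]
  1 Stop Lenition: no change — [takmumub]
  result: [takmumub]

1 then 2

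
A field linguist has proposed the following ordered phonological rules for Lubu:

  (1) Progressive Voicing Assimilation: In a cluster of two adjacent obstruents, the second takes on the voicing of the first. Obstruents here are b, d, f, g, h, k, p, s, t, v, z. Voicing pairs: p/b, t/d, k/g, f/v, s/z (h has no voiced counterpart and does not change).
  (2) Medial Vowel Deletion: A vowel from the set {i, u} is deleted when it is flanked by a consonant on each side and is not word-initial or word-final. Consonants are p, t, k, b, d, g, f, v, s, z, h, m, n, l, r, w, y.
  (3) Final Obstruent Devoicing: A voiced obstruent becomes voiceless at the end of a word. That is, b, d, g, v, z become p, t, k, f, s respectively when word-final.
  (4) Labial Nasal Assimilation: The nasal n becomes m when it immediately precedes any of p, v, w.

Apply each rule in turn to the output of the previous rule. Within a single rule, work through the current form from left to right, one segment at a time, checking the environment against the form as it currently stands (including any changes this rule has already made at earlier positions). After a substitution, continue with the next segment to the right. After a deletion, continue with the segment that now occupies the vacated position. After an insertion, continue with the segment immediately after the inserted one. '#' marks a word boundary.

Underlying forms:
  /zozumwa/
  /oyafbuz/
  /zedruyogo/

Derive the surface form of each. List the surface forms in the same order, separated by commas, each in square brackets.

/zozumwa/:
  (1) Progressive Voicing Assimilation: no change — [zozumwa]
  (2) Medial Vowel Deletion: [zozumwa] → [zozmwa]
  (3) Final Obstruent Devoicing: no change — [zozmwa]
  (4) Labial Nasal Assimilation: no change — [zozmwa]
/oyafbuz/:
  (1) Progressive Voicing Assimilation: [oyafbuz] → [oyafpuz]
  (2) Medial Vowel Deletion: [oyafpuz] → [oyafpz]
  (3) Final Obstruent Devoicing: [oyafpz] → [oyafps]
  (4) Labial Nasal Assimilation: no change — [oyafps]
/zedruyogo/:
  (1) Progressive Voicing Assimilation: no change — [zedruyogo]
  (2) Medial Vowel Deletion: [zedruyogo] → [zedryogo]
  (3) Final Obstruent Devoicing: no change — [zedryogo]
  (4) Labial Nasal Assimilation: no change — [zedryogo]

[zozmwa], [oyafps], [zedryogo]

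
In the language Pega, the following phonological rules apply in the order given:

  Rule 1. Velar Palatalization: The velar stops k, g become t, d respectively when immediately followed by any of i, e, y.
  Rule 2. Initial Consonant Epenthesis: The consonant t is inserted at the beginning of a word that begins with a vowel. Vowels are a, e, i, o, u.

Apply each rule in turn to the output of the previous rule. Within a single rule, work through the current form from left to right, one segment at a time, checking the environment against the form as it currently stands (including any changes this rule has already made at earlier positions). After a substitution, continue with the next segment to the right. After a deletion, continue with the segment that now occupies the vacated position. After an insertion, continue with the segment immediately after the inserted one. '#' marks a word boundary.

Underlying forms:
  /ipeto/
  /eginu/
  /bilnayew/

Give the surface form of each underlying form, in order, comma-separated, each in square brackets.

/ipeto/:
  Rule 1 Velar Palatalization: no change — [ipeto]
  Rule 2 Initial Consonant Epenthesis: [ipeto] → [tipeto]
/eginu/:
  Rule 1 Velar Palatalization: [eginu] → [edinu]
  Rule 2 Initial Consonant Epenthesis: [edinu] → [tedinu]
/bilnayew/:
  Rule 1 Velar Palatalization: no change — [bilnayew]
  Rule 2 Initial Consonant Epenthesis: no change — [bilnayew]

[tipeto], [tedinu], [bilnayew]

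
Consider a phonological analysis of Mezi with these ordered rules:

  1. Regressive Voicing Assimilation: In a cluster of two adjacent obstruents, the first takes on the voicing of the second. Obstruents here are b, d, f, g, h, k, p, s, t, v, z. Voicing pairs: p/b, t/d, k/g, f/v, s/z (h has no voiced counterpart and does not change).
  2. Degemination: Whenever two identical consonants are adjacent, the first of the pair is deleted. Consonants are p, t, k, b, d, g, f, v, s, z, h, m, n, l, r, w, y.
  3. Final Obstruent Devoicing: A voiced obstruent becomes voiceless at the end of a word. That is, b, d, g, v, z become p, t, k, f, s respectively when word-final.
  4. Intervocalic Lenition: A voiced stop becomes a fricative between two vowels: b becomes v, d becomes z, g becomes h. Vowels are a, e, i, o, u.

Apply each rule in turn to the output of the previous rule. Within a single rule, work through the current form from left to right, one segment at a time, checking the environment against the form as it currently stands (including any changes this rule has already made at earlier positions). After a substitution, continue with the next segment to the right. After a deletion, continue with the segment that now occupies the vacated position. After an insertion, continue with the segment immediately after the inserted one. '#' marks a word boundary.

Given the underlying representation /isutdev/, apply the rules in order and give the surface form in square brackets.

1 Regressive Voicing Assimilation: [isutdev] → [isuddev]
2 Degemination: [isuddev] → [isudev]
3 Final Obstruent Devoicing: [isudev] → [isudef]
4 Intervocalic Lenition: [isudef] → [isuzef]

[isuzef]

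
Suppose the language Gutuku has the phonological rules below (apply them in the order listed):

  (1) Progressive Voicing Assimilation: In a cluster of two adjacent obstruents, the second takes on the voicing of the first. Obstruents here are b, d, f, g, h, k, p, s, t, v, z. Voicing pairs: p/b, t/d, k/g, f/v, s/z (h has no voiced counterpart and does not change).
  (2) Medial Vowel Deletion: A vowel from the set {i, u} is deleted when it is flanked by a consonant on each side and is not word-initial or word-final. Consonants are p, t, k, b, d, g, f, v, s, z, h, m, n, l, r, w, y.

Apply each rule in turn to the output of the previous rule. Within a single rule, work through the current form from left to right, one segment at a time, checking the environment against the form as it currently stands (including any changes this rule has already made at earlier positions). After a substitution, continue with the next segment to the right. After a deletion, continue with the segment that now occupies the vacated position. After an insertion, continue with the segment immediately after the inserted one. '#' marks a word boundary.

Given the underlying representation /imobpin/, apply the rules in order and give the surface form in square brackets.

[imobbn]

(1) Progressive Voicing Assimilation: [imobpin] → [imobbin]
(2) Medial Vowel Deletion: [imobbin] → [imobbn]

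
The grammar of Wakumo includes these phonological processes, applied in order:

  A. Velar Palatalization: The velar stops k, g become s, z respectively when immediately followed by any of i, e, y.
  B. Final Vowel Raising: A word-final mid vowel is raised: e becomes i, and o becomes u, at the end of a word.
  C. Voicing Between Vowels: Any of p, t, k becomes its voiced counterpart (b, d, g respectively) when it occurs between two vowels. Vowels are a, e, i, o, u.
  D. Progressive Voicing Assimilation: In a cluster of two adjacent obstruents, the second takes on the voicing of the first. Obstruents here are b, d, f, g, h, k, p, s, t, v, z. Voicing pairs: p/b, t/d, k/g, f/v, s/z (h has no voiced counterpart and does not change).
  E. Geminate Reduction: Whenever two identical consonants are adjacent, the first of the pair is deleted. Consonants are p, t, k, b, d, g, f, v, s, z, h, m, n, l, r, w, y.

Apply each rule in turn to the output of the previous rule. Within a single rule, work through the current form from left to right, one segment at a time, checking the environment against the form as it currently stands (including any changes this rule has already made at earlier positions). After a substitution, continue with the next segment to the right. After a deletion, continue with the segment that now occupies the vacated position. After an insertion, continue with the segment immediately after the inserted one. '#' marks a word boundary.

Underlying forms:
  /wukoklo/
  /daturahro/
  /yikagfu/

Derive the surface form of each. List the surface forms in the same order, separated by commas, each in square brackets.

/wukoklo/:
  A Velar Palatalization: no change — [wukoklo]
  B Final Vowel Raising: [wukoklo] → [wukoklu]
  C Voicing Between Vowels: [wukoklu] → [wugoklu]
  D Progressive Voicing Assimilation: no change — [wugoklu]
  E Geminate Reduction: no change — [wugoklu]
/daturahro/:
  A Velar Palatalization: no change — [daturahro]
  B Final Vowel Raising: [daturahro] → [daturahru]
  C Voicing Between Vowels: [daturahru] → [dadurahru]
  D Progressive Voicing Assimilation: no change — [dadurahru]
  E Geminate Reduction: no change — [dadurahru]
/yikagfu/:
  A Velar Palatalization: no change — [yikagfu]
  B Final Vowel Raising: no change — [yikagfu]
  C Voicing Between Vowels: [yikagfu] → [yigagfu]
  D Progressive Voicing Assimilation: [yigagfu] → [yigagvu]
  E Geminate Reduction: no change — [yigagvu]

[wugoklu], [dadurahru], [yigagvu]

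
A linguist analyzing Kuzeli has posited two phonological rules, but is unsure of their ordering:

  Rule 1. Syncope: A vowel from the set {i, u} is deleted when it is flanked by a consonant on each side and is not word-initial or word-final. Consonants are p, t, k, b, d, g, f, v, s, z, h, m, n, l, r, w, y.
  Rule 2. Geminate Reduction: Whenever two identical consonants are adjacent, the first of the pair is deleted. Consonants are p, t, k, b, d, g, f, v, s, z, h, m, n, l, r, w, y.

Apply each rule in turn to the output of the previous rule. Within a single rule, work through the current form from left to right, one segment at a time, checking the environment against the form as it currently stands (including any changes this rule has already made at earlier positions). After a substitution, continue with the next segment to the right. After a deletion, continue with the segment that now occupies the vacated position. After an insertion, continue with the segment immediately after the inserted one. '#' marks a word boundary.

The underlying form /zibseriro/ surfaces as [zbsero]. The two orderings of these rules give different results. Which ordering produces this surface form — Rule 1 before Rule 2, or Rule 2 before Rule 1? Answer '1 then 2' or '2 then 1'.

1 then 2

Order 1 then 2:
  1 Syncope: [zibseriro] → [zbserro]
  2 Geminate Reduction: [zbserro] → [zbsero]
  result: [zbsero]
Order 2 then 1:
  2 Geminate Reduction: no change — [zibseriro]
  1 Syncope: [zibseriro] → [zbserro]
  result: [zbserro]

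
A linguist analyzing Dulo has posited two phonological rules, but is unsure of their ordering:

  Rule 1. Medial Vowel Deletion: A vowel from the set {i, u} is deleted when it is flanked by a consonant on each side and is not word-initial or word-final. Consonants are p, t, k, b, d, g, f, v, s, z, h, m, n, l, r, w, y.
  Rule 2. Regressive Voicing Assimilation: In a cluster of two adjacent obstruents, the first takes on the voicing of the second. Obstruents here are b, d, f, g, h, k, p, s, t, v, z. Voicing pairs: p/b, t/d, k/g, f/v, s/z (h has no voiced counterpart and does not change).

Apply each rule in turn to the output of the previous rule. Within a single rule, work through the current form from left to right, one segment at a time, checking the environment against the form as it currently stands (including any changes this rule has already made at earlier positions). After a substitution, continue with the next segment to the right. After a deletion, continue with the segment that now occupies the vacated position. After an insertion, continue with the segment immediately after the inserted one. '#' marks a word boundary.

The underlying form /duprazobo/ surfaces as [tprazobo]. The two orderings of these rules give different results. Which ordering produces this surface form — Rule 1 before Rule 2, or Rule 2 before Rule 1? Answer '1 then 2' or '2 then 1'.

Order 1 then 2:
  1 Medial Vowel Deletion: [duprazobo] → [dprazobo]
  2 Regressive Voicing Assimilation: [dprazobo] → [tprazobo]
  result: [tprazobo]
Order 2 then 1:
  2 Regressive Voicing Assimilation: no change — [duprazobo]
  1 Medial Vowel Deletion: [duprazobo] → [dprazobo]
  result: [dprazobo]

1 then 2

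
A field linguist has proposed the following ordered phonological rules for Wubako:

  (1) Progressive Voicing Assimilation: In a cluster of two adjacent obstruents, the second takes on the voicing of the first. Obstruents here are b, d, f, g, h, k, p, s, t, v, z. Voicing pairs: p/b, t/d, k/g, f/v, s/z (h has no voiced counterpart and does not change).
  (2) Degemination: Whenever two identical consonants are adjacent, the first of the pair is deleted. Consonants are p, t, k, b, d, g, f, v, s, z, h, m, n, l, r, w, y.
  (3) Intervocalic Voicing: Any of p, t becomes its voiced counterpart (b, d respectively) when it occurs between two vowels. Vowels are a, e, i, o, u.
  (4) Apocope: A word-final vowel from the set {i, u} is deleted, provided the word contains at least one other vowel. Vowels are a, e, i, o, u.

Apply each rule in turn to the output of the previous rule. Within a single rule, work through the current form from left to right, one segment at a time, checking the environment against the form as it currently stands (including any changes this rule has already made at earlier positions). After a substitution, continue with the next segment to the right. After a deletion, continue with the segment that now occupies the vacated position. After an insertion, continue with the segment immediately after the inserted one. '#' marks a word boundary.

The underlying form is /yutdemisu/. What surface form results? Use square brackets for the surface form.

[yudemis]

(1) Progressive Voicing Assimilation: [yutdemisu] → [yuttemisu]
(2) Degemination: [yuttemisu] → [yutemisu]
(3) Intervocalic Voicing: [yutemisu] → [yudemisu]
(4) Apocope: [yudemisu] → [yudemis]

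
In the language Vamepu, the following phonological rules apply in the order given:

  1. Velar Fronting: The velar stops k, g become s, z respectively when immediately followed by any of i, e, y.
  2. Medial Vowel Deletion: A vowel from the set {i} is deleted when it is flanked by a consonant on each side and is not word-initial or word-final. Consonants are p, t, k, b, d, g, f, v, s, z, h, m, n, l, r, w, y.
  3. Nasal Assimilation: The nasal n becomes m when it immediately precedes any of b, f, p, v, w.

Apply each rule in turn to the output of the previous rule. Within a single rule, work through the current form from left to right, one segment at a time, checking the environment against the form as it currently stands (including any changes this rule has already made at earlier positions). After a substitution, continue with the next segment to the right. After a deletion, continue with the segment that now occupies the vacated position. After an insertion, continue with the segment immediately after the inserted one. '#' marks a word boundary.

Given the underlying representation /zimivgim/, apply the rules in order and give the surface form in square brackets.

1 Velar Fronting: [zimivgim] → [zimivzim]
2 Medial Vowel Deletion: [zimivzim] → [zmvzm]
3 Nasal Assimilation: no change — [zmvzm]

[zmvzm]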